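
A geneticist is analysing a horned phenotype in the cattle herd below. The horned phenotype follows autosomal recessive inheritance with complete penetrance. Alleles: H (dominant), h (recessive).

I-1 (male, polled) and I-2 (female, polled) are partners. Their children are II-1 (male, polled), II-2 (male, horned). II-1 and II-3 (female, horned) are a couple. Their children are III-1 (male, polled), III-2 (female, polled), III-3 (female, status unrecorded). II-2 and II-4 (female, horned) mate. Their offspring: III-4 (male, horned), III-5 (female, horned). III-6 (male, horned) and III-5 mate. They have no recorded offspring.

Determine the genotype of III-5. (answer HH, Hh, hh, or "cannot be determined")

hh

III-5 is horned, so III-5 is hh.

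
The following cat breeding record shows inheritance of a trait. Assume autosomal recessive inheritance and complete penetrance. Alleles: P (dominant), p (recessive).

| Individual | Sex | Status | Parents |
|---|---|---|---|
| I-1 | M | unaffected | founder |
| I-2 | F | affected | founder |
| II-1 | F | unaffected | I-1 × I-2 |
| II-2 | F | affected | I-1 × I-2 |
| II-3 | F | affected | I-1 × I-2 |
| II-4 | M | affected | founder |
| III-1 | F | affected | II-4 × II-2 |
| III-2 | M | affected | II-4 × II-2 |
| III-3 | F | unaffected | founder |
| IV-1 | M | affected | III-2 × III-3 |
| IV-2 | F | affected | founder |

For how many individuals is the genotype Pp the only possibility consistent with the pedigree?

3

Obligate heterozygotes: I-1 is unaffected so carries P and passed p to II-2 (pp), so I-1 is Pp; II-1 is unaffected so carries P and received p from I-2 (pp), so II-1 is Pp; III-3 is unaffected so carries P and passed p to IV-1 (pp), so III-3 is Pp.
Every other individual is either homozygous by phenotype or has at least one consistent homozygous assignment, so the count is 3.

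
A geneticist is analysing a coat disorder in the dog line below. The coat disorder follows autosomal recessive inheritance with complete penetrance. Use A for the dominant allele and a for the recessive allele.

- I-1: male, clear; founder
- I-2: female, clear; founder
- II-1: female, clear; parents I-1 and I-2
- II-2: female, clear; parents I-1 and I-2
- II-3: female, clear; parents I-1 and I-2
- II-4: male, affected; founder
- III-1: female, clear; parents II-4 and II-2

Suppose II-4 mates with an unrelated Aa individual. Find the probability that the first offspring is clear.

1/2

II-4 is affected, so II-4 is aa.
The cross gives 1/2 Aa : 1/2 aa, so P(offspring is clear) = 1/2.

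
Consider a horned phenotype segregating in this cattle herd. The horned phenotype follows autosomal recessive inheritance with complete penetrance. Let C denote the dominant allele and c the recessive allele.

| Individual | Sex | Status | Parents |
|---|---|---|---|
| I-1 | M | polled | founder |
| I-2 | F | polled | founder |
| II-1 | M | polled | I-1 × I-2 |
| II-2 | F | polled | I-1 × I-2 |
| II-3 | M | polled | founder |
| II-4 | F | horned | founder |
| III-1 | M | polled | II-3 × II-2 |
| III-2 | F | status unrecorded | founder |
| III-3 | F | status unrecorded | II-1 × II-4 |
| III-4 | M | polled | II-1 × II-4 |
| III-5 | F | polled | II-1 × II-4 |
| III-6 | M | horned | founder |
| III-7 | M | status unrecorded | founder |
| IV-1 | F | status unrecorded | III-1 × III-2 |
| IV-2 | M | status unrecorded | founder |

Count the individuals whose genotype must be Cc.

Obligate heterozygotes: III-4 is polled so carries C and received c from II-4 (cc), so III-4 is Cc; III-5 is polled so carries C and received c from II-4 (cc), so III-5 is Cc.
Every other individual is either homozygous by phenotype or has at least one consistent homozygous assignment, so the count is 2.

2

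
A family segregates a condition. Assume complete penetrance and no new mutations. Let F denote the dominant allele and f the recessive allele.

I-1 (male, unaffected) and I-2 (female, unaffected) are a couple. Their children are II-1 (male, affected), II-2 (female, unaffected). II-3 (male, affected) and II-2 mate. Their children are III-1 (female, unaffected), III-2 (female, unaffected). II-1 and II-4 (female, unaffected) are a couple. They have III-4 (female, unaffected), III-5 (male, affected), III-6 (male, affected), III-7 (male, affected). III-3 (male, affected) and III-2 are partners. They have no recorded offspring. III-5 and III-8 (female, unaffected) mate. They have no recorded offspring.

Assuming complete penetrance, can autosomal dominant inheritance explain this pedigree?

No

Under autosomal dominant, II-1 (affected, male) cannot arise from I-1 (unaffected) × I-2 (unaffected).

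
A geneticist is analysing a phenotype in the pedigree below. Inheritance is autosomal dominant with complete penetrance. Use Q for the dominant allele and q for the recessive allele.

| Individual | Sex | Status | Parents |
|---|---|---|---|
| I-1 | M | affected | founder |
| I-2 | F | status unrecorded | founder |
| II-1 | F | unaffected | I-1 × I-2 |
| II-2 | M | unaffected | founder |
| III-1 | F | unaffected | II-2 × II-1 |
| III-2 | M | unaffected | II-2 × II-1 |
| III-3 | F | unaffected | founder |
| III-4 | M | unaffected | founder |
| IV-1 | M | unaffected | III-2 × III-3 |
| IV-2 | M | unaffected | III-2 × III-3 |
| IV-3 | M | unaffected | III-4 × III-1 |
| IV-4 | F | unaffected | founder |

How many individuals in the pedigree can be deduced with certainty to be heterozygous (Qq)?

1

Obligate heterozygotes: I-1 is affected so carries Q and passed q to II-1 (qq), so I-1 is Qq.
Every other individual is either homozygous by phenotype or has at least one consistent homozygous assignment, so the count is 1.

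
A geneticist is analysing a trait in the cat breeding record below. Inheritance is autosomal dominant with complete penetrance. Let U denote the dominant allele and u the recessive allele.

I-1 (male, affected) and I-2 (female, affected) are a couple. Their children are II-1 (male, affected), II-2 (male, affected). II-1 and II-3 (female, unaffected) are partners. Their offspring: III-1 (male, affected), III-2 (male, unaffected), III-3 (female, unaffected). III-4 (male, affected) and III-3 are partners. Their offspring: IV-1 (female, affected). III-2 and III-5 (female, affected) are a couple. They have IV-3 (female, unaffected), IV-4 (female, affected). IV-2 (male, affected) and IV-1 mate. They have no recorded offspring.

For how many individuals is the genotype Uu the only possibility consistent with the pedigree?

Obligate heterozygotes: II-1 is affected so carries U and passed u to III-2 (uu), so II-1 is Uu; III-1 is affected so carries U and received u from II-3 (uu), so III-1 is Uu; III-5 is affected so carries U and passed u to IV-3 (uu), so III-5 is Uu; IV-1 is affected so carries U and received u from III-3 (uu), so IV-1 is Uu; IV-4 is affected so carries U and received u from III-2 (uu), so IV-4 is Uu.
Every other individual is either homozygous by phenotype or has at least one consistent homozygous assignment, so the count is 5.

5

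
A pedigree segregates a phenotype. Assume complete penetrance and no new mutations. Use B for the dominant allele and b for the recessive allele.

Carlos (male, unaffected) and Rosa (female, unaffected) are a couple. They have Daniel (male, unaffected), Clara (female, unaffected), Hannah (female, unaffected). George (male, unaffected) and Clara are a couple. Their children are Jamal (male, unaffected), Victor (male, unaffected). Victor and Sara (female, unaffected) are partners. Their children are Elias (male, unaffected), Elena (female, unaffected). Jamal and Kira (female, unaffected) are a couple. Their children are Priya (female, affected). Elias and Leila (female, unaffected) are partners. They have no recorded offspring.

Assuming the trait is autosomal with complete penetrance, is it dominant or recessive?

recessive

Jamal and Kira are both unaffected yet have an affected child Priya. Under dominance, an affected child requires at least one affected parent, so the trait cannot be dominant.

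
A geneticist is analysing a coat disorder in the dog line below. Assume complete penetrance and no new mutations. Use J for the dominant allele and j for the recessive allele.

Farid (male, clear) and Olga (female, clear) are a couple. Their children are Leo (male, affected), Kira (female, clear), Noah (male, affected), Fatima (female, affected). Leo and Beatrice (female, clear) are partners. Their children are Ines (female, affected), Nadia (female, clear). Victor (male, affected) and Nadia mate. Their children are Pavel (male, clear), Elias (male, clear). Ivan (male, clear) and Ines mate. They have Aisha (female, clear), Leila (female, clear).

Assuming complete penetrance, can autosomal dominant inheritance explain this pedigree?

Under autosomal dominant, Leo (affected, male) cannot arise from Farid (clear) × Olga (clear).

No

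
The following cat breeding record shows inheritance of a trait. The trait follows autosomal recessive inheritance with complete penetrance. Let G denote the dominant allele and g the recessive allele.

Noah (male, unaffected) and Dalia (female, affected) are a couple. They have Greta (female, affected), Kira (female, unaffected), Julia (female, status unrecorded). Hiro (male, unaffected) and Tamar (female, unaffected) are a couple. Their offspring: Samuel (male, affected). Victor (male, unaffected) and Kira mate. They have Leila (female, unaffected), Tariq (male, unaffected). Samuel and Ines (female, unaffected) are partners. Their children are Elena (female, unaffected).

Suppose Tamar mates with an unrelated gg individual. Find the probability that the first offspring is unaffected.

1/2

Tamar is unaffected so carries G and passed g to Samuel (gg), so Tamar is Gg.
The cross gives 1/2 Gg : 1/2 gg, so P(offspring is unaffected) = 1/2.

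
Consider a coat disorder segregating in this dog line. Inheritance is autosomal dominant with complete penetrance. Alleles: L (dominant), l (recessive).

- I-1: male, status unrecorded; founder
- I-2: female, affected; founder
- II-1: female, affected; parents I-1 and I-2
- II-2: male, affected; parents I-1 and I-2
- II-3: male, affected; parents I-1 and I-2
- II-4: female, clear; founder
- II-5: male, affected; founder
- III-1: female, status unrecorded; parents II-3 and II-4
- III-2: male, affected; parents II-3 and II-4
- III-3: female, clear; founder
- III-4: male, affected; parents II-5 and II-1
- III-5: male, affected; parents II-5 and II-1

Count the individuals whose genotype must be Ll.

1

Obligate heterozygotes: III-2 is affected so carries L and received l from II-4 (ll), so III-2 is Ll.
Every other individual is either homozygous by phenotype or has at least one consistent homozygous assignment, so the count is 1.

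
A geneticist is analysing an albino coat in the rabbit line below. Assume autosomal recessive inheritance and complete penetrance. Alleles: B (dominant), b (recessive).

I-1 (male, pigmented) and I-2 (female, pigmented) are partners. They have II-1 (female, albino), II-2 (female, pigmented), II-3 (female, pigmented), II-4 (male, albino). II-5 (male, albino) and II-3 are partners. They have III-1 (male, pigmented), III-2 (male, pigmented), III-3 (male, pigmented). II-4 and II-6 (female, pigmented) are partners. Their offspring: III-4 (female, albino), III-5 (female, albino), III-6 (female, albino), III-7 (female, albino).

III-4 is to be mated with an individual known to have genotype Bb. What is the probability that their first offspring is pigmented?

III-4 is albino, so III-4 is bb.
The cross gives 1/2 Bb : 1/2 bb, so P(offspring is pigmented) = 1/2.

1/2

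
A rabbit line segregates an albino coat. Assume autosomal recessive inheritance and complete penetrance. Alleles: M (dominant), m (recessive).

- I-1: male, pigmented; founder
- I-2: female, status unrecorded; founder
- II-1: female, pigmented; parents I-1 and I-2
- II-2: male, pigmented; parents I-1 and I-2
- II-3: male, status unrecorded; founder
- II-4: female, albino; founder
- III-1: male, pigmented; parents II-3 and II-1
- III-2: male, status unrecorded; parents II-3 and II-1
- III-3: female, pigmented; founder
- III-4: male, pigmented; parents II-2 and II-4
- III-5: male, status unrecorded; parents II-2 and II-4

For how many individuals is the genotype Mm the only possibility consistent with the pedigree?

Obligate heterozygotes: III-4 is pigmented so carries M and received m from II-4 (mm), so III-4 is Mm.
Every other individual is either homozygous by phenotype or has at least one consistent homozygous assignment, so the count is 1.

1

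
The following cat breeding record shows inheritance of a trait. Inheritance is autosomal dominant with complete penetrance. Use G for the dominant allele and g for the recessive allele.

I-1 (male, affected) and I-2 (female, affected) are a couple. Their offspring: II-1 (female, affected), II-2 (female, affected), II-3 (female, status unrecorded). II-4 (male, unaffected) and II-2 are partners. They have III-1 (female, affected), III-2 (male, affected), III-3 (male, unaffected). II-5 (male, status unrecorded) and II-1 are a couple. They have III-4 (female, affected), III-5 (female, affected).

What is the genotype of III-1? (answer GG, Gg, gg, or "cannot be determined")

Gg

From phenotype alone, III-1 is GG or Gg.
III-1 is affected so carries G and received g from II-4 (gg), so III-1 is Gg.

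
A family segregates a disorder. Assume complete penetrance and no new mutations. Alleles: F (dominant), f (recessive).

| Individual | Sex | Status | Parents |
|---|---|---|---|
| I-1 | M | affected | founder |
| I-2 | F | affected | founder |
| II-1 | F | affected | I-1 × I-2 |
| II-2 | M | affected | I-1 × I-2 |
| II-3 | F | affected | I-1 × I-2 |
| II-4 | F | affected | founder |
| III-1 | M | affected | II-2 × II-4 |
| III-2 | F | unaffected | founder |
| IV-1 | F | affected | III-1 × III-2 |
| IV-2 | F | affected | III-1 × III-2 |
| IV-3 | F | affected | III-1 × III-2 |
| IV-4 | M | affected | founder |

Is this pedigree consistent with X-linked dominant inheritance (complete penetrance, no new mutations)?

Yes

A consistent assignment under X-linked dominant exists: I-1 X^F Y, I-2 X^F X^F, II-1 X^F X^F, II-2 X^F Y, II-3 X^F X^F, II-4 X^F X^F, III-1 X^F Y, III-2 X^f X^f, IV-1 X^F X^f, IV-2 X^F X^f, IV-3 X^F X^f, IV-4 X^F Y.
In this assignment every recorded phenotype matches its genotype and every non-founder's genotype is obtainable from its parents' genotypes, so the pedigree is consistent.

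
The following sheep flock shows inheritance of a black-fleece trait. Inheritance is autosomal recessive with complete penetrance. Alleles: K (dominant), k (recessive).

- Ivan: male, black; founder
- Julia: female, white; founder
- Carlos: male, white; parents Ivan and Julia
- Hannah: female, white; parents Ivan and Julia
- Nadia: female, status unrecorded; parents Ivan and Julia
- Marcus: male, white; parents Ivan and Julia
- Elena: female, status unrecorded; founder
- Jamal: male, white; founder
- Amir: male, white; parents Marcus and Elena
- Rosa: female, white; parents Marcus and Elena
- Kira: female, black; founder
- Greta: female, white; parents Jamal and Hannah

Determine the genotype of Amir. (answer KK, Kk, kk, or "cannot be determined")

cannot be determined

Amir's phenotype allows KK or Kk, and no parent or child forces a single allele at both positions; consistent genotype assignments exist with Amir as KK or Kk.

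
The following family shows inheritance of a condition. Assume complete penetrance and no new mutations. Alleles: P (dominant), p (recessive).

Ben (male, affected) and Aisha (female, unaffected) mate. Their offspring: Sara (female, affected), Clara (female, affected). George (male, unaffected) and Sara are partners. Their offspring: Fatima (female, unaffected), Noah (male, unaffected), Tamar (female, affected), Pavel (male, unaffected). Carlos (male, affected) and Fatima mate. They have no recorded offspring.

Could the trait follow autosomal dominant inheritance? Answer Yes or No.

A consistent assignment under autosomal dominant exists: Ben PP, Aisha pp, Sara Pp, Clara Pp, George pp, Fatima pp, Noah pp, Tamar Pp, Pavel pp, Carlos PP.
In this assignment every recorded phenotype matches its genotype and every non-founder's genotype is obtainable from its parents' genotypes, so the pedigree is consistent.

Yes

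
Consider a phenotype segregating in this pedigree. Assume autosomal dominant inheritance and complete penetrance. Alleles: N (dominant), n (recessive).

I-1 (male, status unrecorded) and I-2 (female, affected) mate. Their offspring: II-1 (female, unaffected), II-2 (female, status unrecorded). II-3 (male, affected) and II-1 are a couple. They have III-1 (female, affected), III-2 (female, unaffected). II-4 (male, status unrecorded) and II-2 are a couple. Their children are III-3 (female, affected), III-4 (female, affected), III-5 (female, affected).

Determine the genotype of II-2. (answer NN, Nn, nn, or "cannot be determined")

cannot be determined

II-2's phenotype is unrecorded, and no parent or child forces a single allele at both positions; consistent genotype assignments exist with II-2 as NN or Nn or nn.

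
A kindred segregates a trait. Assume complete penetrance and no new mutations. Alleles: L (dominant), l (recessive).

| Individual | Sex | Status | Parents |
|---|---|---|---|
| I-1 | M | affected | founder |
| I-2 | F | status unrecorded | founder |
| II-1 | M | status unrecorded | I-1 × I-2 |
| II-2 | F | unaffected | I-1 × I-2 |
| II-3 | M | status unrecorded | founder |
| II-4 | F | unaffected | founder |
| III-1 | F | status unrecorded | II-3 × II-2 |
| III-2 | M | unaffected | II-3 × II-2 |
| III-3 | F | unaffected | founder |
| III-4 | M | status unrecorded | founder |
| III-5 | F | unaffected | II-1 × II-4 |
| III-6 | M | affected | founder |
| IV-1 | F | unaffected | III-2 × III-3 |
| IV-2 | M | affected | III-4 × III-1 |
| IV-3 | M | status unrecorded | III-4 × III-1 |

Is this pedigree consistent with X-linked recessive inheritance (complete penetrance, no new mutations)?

Yes

A consistent assignment under X-linked recessive exists: I-1 X^l Y, I-2 X^L X^L, II-1 X^L Y, II-2 X^L X^l, II-3 X^L Y, II-4 X^L X^L, III-1 X^L X^l, III-2 X^L Y, III-3 X^L X^L, III-4 X^L Y, III-5 X^L X^L, III-6 X^l Y, IV-1 X^L X^L, IV-2 X^l Y, IV-3 X^L Y.
In this assignment every recorded phenotype matches its genotype and every non-founder's genotype is obtainable from its parents' genotypes, so the pedigree is consistent.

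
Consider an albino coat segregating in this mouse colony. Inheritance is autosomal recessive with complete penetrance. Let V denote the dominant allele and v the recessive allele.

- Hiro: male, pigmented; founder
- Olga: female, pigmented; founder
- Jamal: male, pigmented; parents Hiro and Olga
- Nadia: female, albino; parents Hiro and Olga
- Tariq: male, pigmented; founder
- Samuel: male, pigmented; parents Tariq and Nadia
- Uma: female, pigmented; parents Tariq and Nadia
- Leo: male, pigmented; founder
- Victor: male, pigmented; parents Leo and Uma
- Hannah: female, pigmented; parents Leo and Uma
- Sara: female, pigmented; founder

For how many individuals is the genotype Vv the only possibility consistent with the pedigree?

Obligate heterozygotes: Hiro is pigmented so carries V and passed v to Nadia (vv), so Hiro is Vv; Olga is pigmented so carries V and passed v to Nadia (vv), so Olga is Vv; Samuel is pigmented so carries V and received v from Nadia (vv), so Samuel is Vv; Uma is pigmented so carries V and received v from Nadia (vv), so Uma is Vv.
Every other individual is either homozygous by phenotype or has at least one consistent homozygous assignment, so the count is 4.

4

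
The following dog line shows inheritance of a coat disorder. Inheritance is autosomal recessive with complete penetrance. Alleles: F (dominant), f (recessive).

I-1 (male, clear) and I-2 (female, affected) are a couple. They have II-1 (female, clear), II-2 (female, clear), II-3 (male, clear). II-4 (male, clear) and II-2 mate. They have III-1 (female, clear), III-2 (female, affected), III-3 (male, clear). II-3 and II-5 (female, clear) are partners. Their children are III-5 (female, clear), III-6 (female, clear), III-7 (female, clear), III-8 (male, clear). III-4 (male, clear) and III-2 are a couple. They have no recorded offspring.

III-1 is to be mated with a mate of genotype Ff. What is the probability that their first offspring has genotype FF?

1/3

II-4 is clear so carries F and passed f to III-2 (ff), so II-4 is Ff.
II-2 is clear so carries F and received f from I-2 (ff), so II-2 is Ff.
III-1 is a clear offspring of II-4 (Ff) × II-2 (Ff), whose cross gives 1/4 FF : 1/2 Ff : 1/4 ff; conditioning on being clear, III-1 is FF with probability 1/3, Ff with probability 2/3.
Summing over parental genotype combinations, P(offspring has genotype FF) = 1/3·1/2 + 2/3·1/4 = 1/3.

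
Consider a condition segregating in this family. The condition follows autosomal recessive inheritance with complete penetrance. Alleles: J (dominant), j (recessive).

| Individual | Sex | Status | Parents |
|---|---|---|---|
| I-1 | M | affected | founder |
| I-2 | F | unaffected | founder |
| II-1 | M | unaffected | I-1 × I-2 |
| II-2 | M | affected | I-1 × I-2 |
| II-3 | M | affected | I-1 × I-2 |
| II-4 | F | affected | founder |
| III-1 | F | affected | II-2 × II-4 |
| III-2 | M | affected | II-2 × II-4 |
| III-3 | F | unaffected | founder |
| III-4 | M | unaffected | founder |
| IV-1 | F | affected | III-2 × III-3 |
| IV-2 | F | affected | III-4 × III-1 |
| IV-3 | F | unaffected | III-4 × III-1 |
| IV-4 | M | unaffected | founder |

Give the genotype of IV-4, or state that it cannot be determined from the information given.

cannot be determined

IV-4's phenotype allows JJ or Jj, and no parent or child forces a single allele at both positions; consistent genotype assignments exist with IV-4 as JJ or Jj.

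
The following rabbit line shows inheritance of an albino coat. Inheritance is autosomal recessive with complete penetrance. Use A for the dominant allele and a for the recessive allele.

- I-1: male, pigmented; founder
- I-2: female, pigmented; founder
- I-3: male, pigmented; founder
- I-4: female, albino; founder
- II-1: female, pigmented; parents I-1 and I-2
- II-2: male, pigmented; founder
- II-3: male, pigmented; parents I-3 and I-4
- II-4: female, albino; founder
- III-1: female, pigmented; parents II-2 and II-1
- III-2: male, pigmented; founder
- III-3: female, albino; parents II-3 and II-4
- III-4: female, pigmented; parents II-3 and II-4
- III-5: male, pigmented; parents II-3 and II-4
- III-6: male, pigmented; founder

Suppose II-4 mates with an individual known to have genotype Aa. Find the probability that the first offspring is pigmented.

1/2

II-4 is albino, so II-4 is aa.
The cross gives 1/2 Aa : 1/2 aa, so P(offspring is pigmented) = 1/2.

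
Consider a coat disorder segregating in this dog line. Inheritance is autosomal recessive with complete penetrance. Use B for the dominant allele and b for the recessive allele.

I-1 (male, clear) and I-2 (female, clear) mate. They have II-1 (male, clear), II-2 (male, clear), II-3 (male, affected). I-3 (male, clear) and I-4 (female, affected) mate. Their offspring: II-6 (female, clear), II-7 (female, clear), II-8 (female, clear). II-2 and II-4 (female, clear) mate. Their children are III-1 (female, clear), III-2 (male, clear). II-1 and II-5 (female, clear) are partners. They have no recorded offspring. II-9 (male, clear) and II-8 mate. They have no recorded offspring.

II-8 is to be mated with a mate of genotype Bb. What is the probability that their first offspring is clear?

II-8 is clear so carries B and received b from I-4 (bb), so II-8 is Bb.
The cross gives 1/4 BB : 1/2 Bb : 1/4 bb, so P(offspring is clear) = 3/4.

3/4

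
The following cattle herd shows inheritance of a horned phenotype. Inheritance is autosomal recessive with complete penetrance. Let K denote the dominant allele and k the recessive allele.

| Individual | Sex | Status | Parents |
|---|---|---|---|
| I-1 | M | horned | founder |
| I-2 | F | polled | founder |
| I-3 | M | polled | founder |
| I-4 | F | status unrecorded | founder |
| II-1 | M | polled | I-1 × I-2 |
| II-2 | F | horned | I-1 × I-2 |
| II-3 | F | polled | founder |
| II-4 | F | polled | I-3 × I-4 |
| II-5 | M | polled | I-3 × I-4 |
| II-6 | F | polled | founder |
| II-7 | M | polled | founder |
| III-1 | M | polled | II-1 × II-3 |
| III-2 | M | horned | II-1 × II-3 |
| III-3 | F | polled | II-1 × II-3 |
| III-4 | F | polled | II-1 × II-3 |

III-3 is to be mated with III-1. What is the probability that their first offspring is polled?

8/9

II-1 is polled so carries K and received k from I-1 (kk), so II-1 is Kk.
II-3 is polled so carries K and passed k to III-2 (kk), so II-3 is Kk.
III-3 is a polled offspring of II-1 (Kk) × II-3 (Kk), whose cross gives 1/4 KK : 1/2 Kk : 1/4 kk; conditioning on being polled, III-3 is KK with probability 1/3, Kk with probability 2/3.
III-1 is a polled offspring of II-1 (Kk) × II-3 (Kk), whose cross gives 1/4 KK : 1/2 Kk : 1/4 kk; conditioning on being polled, III-1 is KK with probability 1/3, Kk with probability 2/3.
Summing over parental genotype combinations, P(offspring is polled) = 1/9·1 + 2/9·1 + 2/9·1 + 4/9·3/4 = 8/9.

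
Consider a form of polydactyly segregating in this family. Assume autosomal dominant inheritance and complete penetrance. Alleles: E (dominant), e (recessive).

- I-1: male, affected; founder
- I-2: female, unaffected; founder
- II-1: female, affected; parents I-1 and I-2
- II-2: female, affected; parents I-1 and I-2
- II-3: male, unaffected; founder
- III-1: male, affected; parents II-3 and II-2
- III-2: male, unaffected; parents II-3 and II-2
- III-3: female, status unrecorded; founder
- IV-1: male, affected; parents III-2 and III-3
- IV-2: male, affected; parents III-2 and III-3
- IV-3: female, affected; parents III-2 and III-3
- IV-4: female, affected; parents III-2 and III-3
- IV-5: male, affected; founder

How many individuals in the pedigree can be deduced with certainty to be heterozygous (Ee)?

Obligate heterozygotes: II-1 is affected so carries E and received e from I-2 (ee), so II-1 is Ee; II-2 is affected so carries E and received e from I-2 (ee), so II-2 is Ee; III-1 is affected so carries E and received e from II-3 (ee), so III-1 is Ee; IV-1 is affected so carries E and received e from III-2 (ee), so IV-1 is Ee; IV-2 is affected so carries E and received e from III-2 (ee), so IV-2 is Ee; IV-3 is affected so carries E and received e from III-2 (ee), so IV-3 is Ee; IV-4 is affected so carries E and received e from III-2 (ee), so IV-4 is Ee.
Every other individual is either homozygous by phenotype or has at least one consistent homozygous assignment, so the count is 7.

7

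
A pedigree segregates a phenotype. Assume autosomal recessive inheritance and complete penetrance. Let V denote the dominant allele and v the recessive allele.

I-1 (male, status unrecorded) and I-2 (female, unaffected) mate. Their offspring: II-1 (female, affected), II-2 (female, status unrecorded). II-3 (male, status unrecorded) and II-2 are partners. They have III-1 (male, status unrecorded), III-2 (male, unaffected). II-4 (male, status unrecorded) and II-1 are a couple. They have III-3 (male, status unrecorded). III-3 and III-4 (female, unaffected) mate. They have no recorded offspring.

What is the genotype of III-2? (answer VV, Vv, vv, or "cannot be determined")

III-2's phenotype allows VV or Vv, and no parent or child forces a single allele at both positions; consistent genotype assignments exist with III-2 as VV or Vv.

cannot be determined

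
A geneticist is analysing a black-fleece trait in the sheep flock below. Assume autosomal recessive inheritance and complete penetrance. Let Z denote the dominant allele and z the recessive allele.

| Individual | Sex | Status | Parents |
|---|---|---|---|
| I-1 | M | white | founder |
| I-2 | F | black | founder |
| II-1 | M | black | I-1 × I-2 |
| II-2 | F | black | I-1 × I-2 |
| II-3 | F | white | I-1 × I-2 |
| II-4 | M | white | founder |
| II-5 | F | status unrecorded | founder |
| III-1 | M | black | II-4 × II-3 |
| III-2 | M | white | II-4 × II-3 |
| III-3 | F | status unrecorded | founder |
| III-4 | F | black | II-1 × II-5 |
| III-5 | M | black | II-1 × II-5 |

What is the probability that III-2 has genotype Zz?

II-4 is white so carries Z and passed z to III-1 (zz), so II-4 is Zz.
II-3 is white so carries Z and received z from I-2 (zz), so II-3 is Zz.
Their cross gives offspring ratios 1/4 ZZ : 1/2 Zz : 1/4 zz. Conditioning on III-2 being white, P(Zz) = 1/2 / 3/4 = 2/3.

2/3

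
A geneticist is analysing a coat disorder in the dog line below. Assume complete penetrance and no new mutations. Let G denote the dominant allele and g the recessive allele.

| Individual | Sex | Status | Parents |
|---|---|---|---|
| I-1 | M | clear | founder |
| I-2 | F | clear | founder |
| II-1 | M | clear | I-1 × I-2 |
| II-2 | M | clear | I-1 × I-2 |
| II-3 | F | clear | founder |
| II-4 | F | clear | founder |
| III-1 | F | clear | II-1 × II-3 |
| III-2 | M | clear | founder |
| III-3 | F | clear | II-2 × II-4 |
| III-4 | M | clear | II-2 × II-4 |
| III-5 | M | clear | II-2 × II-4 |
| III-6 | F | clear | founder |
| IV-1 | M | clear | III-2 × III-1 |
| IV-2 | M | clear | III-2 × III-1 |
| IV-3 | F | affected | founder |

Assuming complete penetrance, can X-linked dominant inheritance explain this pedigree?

Yes

A consistent assignment under X-linked dominant exists: I-1 X^g Y, I-2 X^g X^g, II-1 X^g Y, II-2 X^g Y, II-3 X^g X^g, II-4 X^g X^g, III-1 X^g X^g, III-2 X^g Y, III-3 X^g X^g, III-4 X^g Y, III-5 X^g Y, III-6 X^g X^g, IV-1 X^g Y, IV-2 X^g Y, IV-3 X^G X^G.
In this assignment every recorded phenotype matches its genotype and every non-founder's genotype is obtainable from its parents' genotypes, so the pedigree is consistent.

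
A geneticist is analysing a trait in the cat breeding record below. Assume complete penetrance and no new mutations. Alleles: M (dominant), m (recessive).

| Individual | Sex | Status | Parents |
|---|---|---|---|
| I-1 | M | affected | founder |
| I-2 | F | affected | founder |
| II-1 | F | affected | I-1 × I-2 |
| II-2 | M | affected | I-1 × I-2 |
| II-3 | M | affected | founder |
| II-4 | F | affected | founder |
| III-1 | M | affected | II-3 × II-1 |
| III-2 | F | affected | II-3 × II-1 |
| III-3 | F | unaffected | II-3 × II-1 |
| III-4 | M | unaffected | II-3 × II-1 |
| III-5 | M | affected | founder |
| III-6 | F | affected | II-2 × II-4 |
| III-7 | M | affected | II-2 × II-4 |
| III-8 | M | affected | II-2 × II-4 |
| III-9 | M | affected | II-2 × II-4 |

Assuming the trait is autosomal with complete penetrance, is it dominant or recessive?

dominant

II-3 and II-1 are both affected yet have an unaffected child III-3. Under a recessive model two affected parents are homozygous and every child would be affected, so the trait cannot be recessive.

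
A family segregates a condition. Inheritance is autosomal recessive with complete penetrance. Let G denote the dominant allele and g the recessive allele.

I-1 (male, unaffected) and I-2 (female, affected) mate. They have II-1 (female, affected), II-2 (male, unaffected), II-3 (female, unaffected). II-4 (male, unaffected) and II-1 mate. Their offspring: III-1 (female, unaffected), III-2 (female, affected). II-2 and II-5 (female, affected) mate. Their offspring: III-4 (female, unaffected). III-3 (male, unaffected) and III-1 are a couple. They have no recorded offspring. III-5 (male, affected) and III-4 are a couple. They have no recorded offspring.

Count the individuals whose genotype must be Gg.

6

Obligate heterozygotes: I-1 is unaffected so carries G and passed g to II-1 (gg), so I-1 is Gg; II-2 is unaffected so carries G and received g from I-2 (gg), so II-2 is Gg; II-3 is unaffected so carries G and received g from I-2 (gg), so II-3 is Gg; II-4 is unaffected so carries G and passed g to III-2 (gg), so II-4 is Gg; III-1 is unaffected so carries G and received g from II-1 (gg), so III-1 is Gg; III-4 is unaffected so carries G and received g from II-5 (gg), so III-4 is Gg.
Every other individual is either homozygous by phenotype or has at least one consistent homozygous assignment, so the count is 6.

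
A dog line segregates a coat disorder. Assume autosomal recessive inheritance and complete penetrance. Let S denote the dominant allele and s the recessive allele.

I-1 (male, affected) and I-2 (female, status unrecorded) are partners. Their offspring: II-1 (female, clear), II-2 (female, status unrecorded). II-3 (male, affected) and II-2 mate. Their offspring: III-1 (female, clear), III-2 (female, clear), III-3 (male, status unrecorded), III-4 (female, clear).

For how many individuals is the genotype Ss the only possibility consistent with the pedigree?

5

Obligate heterozygotes: II-1 is clear so carries S and received s from I-1 (ss), so II-1 is Ss; II-2 passed S to III-1 (Ss, whose s came from II-3) and received s from I-1 (ss), so II-2 is Ss; III-1 is clear so carries S and received s from II-3 (ss), so III-1 is Ss; III-2 is clear so carries S and received s from II-3 (ss), so III-2 is Ss; III-4 is clear so carries S and received s from II-3 (ss), so III-4 is Ss.
Every other individual is either homozygous by phenotype or has at least one consistent homozygous assignment, so the count is 5.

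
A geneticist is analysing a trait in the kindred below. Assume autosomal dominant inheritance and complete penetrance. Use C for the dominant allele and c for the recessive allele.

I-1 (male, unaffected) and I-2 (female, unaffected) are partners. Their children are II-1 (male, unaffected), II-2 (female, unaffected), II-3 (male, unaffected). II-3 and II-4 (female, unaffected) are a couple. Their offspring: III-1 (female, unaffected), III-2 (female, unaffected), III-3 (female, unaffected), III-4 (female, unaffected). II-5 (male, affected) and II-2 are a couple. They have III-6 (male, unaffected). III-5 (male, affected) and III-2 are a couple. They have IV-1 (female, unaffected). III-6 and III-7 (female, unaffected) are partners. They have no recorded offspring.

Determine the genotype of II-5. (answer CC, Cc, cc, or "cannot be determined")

Cc

From phenotype alone, II-5 is CC or Cc.
II-5 is affected so carries C and passed c to III-6 (cc), so II-5 is Cc.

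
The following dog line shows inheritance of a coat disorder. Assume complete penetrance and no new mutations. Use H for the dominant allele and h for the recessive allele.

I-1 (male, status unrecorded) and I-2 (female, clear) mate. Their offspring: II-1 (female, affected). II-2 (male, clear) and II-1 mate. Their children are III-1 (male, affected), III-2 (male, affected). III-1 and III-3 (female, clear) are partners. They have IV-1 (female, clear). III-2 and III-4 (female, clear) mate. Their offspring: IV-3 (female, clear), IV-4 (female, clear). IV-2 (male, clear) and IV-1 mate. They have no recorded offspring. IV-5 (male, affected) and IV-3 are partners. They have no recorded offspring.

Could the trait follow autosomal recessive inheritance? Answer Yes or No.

Yes

A consistent assignment under autosomal recessive exists: I-1 Hh, I-2 Hh, II-1 hh, II-2 Hh, III-1 hh, III-2 hh, III-3 HH, III-4 HH, IV-1 Hh, IV-2 HH, IV-3 Hh, IV-4 Hh, IV-5 hh.
In this assignment every recorded phenotype matches its genotype and every non-founder's genotype is obtainable from its parents' genotypes, so the pedigree is consistent.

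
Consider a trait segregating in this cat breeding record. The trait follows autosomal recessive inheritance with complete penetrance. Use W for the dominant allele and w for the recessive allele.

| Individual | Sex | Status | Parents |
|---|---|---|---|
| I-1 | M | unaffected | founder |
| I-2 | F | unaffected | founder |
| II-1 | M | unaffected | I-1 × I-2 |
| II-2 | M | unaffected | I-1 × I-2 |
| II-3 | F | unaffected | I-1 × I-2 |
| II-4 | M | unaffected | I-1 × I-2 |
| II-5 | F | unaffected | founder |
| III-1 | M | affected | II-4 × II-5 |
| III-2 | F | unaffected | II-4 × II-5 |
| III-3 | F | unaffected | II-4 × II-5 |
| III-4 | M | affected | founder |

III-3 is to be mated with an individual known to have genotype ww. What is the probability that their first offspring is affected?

1/3

II-4 is unaffected so carries W and passed w to III-1 (ww), so II-4 is Ww.
II-5 is unaffected so carries W and passed w to III-1 (ww), so II-5 is Ww.
III-3 is an unaffected offspring of II-4 (Ww) × II-5 (Ww), whose cross gives 1/4 WW : 1/2 Ww : 1/4 ww; conditioning on being unaffected, III-3 is WW with probability 1/3, Ww with probability 2/3.
Summing over parental genotype combinations, P(offspring is affected) = 2/3·1/2 = 1/3.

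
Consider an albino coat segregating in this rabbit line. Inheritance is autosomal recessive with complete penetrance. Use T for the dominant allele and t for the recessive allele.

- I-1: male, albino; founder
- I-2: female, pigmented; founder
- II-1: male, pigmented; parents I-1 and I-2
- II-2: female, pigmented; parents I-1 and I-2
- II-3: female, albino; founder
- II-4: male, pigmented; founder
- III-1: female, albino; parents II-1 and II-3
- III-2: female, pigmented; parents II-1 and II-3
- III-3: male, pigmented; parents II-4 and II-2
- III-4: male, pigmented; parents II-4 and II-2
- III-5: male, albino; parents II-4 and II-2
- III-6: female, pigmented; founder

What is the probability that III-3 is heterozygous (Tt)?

II-4 is pigmented so carries T and passed t to III-5 (tt), so II-4 is Tt.
II-2 is pigmented so carries T and received t from I-1 (tt), so II-2 is Tt.
Their cross gives offspring ratios 1/4 TT : 1/2 Tt : 1/4 tt. Conditioning on III-3 being pigmented, P(Tt) = 1/2 / 3/4 = 2/3.

2/3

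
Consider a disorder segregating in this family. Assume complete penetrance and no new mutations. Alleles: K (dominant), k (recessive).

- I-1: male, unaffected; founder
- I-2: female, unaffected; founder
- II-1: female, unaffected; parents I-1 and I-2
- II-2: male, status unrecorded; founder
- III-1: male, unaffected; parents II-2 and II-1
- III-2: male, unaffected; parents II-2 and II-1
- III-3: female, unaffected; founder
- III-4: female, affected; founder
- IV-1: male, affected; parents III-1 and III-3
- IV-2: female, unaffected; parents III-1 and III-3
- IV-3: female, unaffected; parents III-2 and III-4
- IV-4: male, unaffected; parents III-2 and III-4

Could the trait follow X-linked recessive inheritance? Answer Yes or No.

Under X-linked recessive, IV-4 (unaffected, male) cannot arise from III-2 (unaffected) × III-4 (affected).

No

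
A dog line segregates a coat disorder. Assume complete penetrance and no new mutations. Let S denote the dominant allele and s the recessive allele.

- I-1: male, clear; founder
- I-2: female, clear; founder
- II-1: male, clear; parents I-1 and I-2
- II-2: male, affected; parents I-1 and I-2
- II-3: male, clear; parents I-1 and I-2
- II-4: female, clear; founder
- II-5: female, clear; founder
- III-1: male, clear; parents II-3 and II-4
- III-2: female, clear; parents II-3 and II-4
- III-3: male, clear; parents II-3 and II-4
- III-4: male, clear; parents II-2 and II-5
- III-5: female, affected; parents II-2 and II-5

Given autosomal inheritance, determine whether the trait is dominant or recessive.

I-1 and I-2 are both clear yet have an affected child II-2. Under dominance, an affected child requires at least one affected parent, so the trait cannot be dominant.

recessive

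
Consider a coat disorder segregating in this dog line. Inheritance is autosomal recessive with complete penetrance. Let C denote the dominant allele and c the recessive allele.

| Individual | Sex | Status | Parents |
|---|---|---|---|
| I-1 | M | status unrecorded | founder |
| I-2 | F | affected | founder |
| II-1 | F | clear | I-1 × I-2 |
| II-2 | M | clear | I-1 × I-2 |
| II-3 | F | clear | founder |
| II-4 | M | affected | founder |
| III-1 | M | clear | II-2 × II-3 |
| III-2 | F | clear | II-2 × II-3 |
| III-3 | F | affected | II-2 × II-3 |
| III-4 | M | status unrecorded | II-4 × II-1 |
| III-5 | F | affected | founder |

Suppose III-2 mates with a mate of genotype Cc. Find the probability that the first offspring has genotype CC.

II-2 is clear so carries C and received c from I-2 (cc), so II-2 is Cc.
II-3 is clear so carries C and passed c to III-3 (cc), so II-3 is Cc.
III-2 is a clear offspring of II-2 (Cc) × II-3 (Cc), whose cross gives 1/4 CC : 1/2 Cc : 1/4 cc; conditioning on being clear, III-2 is CC with probability 1/3, Cc with probability 2/3.
Summing over parental genotype combinations, P(offspring has genotype CC) = 1/3·1/2 + 2/3·1/4 = 1/3.

1/3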